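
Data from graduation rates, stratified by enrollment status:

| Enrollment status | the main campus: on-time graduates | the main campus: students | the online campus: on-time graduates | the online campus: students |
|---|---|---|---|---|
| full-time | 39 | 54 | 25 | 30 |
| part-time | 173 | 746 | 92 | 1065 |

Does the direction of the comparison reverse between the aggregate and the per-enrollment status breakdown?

Full-time: the main campus 39/54 = 72.2%, the online campus 25/30 = 83.3% → the online campus
Part-time: the main campus 173/746 = 23.2%, the online campus 92/1065 = 8.6% → the main campus
Overall: the main campus 212/800 = 26.5%, the online campus 117/1095 = 10.7% → the main campus
Neither sweeps: the main campus wins 1 of 2 groups, the online campus wins 1. The main campus wins overall but not every group — no Simpson reversal.

No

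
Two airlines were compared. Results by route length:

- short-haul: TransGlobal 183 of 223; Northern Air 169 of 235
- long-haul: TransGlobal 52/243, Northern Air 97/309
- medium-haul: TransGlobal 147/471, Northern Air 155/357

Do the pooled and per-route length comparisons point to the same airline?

No

Short-haul: TransGlobal 183/223 = 82.1%, Northern Air 169/235 = 71.9% → TransGlobal
Long-haul: TransGlobal 52/243 = 21.4%, Northern Air 97/309 = 31.4% → Northern Air
Medium-haul: TransGlobal 147/471 = 31.2%, Northern Air 155/357 = 43.4% → Northern Air
Overall: TransGlobal 382/937 = 40.8%, Northern Air 421/901 = 46.7% → Northern Air
Neither sweeps: TransGlobal wins 1 of 3 groups, Northern Air wins 2. Northern Air wins overall but not every group — no Simpson reversal.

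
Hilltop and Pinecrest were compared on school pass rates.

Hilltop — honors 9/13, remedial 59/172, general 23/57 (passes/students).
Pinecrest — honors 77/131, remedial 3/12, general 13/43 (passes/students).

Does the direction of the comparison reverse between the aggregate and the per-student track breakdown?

Honors: Hilltop 9/13 = 69.2%, Pinecrest 77/131 = 58.8% → Hilltop
Remedial: Hilltop 59/172 = 34.3%, Pinecrest 3/12 = 25.0% → Hilltop
General: Hilltop 23/57 = 40.4%, Pinecrest 13/43 = 30.2% → Hilltop
Overall: Hilltop 91/242 = 37.6%, Pinecrest 93/186 = 50.0% → Pinecrest
Hilltop wins each student group but Pinecrest wins overall — the comparison reverses. Hilltop's students skew toward remedial, which has a lower base rate.

Yes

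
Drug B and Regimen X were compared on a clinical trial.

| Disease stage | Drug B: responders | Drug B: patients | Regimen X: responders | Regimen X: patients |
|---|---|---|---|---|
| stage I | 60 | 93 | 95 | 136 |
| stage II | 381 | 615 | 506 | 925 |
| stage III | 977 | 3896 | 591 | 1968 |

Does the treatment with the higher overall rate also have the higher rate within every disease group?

Stage I: Drug B 60/93 = 64.5%, Regimen X 95/136 = 69.9% → Regimen X
Stage II: Drug B 381/615 = 62.0%, Regimen X 506/925 = 54.7% → Drug B
Stage III: Drug B 977/3896 = 25.1%, Regimen X 591/1968 = 30.0% → Regimen X
Overall: Drug B 1418/4604 = 30.8%, Regimen X 1192/3029 = 39.4% → Regimen X
Neither sweeps: Drug B wins 1 of 3 groups, Regimen X wins 2. Regimen X wins overall but not every group — no Simpson reversal.

No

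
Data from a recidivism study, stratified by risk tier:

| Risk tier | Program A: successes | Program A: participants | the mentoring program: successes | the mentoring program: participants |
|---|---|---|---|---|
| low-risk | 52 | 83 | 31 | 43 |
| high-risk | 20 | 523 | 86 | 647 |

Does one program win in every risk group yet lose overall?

Low-risk: Program A 52/83 = 62.7%, the mentoring program 31/43 = 72.1% → the mentoring program
High-risk: Program A 20/523 = 3.8%, the mentoring program 86/647 = 13.3% → the mentoring program
Overall: Program A 72/606 = 11.9%, the mentoring program 117/690 = 17.0% → the mentoring program
The mentoring program wins overall and in every risk group — no reversal.

No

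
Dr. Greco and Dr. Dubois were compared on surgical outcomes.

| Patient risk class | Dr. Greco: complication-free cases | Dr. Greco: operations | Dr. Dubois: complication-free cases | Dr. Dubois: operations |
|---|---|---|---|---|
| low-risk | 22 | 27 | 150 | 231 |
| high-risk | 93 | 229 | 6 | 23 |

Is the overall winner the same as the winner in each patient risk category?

No

Low-risk: Dr. Greco 22/27 = 81.5%, Dr. Dubois 150/231 = 64.9% → Dr. Greco
High-risk: Dr. Greco 93/229 = 40.6%, Dr. Dubois 6/23 = 26.1% → Dr. Greco
Overall: Dr. Greco 115/256 = 44.9%, Dr. Dubois 156/254 = 61.4% → Dr. Dubois
Dr. Greco wins each patient risk group but Dr. Dubois wins overall — the comparison reverses. Dr. Greco's operations skew toward high-risk, which has a lower base rate.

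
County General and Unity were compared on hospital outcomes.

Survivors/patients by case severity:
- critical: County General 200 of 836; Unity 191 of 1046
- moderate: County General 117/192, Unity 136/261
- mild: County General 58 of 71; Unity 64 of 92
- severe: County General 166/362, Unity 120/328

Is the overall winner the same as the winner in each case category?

Critical: County General 200/836 = 23.9%, Unity 191/1046 = 18.3% → County General
Moderate: County General 117/192 = 60.9%, Unity 136/261 = 52.1% → County General
Mild: County General 58/71 = 81.7%, Unity 64/92 = 69.6% → County General
Severe: County General 166/362 = 45.9%, Unity 120/328 = 36.6% → County General
Overall: County General 541/1461 = 37.0%, Unity 511/1727 = 29.6% → County General
County General wins overall and in every case group — no reversal.

Yes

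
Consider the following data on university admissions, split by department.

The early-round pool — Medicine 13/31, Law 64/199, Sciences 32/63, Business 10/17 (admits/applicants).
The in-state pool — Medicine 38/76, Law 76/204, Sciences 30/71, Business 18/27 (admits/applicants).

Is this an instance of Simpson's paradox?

No

Medicine: the early-round pool 13/31 = 41.9%, the in-state pool 38/76 = 50.0% → the in-state pool
Law: the early-round pool 64/199 = 32.2%, the in-state pool 76/204 = 37.3% → the in-state pool
Sciences: the early-round pool 32/63 = 50.8%, the in-state pool 30/71 = 42.3% → the early-round pool
Business: the early-round pool 10/17 = 58.8%, the in-state pool 18/27 = 66.7% → the in-state pool
Overall: the early-round pool 119/310 = 38.4%, the in-state pool 162/378 = 42.9% → the in-state pool
Neither sweeps: the early-round pool wins 1 of 4 groups, the in-state pool wins 3. The in-state pool wins overall but not every group — no Simpson reversal.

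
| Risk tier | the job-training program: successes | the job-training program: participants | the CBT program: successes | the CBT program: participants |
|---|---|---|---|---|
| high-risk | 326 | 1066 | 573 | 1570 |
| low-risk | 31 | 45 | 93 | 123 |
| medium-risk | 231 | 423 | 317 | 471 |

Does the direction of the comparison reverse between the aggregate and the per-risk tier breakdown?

High-risk: the job-training program 326/1066 = 30.6%, the CBT program 573/1570 = 36.5% → the CBT program
Low-risk: the job-training program 31/45 = 68.9%, the CBT program 93/123 = 75.6% → the CBT program
Medium-risk: the job-training program 231/423 = 54.6%, the CBT program 317/471 = 67.3% → the CBT program
Overall: the job-training program 588/1534 = 38.3%, the CBT program 983/2164 = 45.4% → the CBT program
The CBT program wins overall and in every risk group — no reversal.

No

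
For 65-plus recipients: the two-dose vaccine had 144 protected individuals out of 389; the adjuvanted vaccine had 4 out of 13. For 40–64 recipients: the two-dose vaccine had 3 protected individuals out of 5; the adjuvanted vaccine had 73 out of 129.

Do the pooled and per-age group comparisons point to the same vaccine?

65-plus: the two-dose vaccine 144/389 = 37.0%, the adjuvanted vaccine 4/13 = 30.8% → the two-dose vaccine
40–64: the two-dose vaccine 3/5 = 60.0%, the adjuvanted vaccine 73/129 = 56.6% → the two-dose vaccine
Overall: the two-dose vaccine 147/394 = 37.3%, the adjuvanted vaccine 77/142 = 54.2% → the adjuvanted vaccine
The two-dose vaccine wins each age group but the adjuvanted vaccine wins overall — the comparison reverses. The two-dose vaccine's recipients skew toward 65-plus, which has a lower base rate.

No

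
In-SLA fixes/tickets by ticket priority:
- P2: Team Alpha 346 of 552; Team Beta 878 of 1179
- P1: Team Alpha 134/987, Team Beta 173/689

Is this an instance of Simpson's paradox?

No

P2: Team Alpha 346/552 = 62.7%, Team Beta 878/1179 = 74.5% → Team Beta
P1: Team Alpha 134/987 = 13.6%, Team Beta 173/689 = 25.1% → Team Beta
Overall: Team Alpha 480/1539 = 31.2%, Team Beta 1051/1868 = 56.3% → Team Beta
Team Beta wins overall and in every ticket group — no reversal.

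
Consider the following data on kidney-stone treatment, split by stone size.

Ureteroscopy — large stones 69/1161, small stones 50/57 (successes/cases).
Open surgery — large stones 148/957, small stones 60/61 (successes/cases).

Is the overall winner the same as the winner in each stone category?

Large stones: ureteroscopy 69/1161 = 5.9%, open surgery 148/957 = 15.5% → open surgery
Small stones: ureteroscopy 50/57 = 87.7%, open surgery 60/61 = 98.4% → open surgery
Overall: ureteroscopy 119/1218 = 9.8%, open surgery 208/1018 = 20.4% → open surgery
Open surgery wins overall and in every stone group — no reversal.

Yes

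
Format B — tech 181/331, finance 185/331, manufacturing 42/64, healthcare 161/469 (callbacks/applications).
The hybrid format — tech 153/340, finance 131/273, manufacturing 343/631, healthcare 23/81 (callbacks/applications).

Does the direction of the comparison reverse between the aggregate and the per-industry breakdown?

Yes

Tech: Format B 181/331 = 54.7%, the hybrid format 153/340 = 45.0% → Format B
Finance: Format B 185/331 = 55.9%, the hybrid format 131/273 = 48.0% → Format B
Manufacturing: Format B 42/64 = 65.6%, the hybrid format 343/631 = 54.4% → Format B
Healthcare: Format B 161/469 = 34.3%, the hybrid format 23/81 = 28.4% → Format B
Overall: Format B 569/1195 = 47.6%, the hybrid format 650/1325 = 49.1% → the hybrid format
Format B wins each industry group but the hybrid format wins overall — the comparison reverses. Format B's applications skew toward healthcare, which has a lower base rate.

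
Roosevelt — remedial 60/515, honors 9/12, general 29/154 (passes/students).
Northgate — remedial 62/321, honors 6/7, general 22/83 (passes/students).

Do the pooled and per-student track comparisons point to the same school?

Yes

Remedial: Roosevelt 60/515 = 11.7%, Northgate 62/321 = 19.3% → Northgate
Honors: Roosevelt 9/12 = 75.0%, Northgate 6/7 = 85.7% → Northgate
General: Roosevelt 29/154 = 18.8%, Northgate 22/83 = 26.5% → Northgate
Overall: Roosevelt 98/681 = 14.4%, Northgate 90/411 = 21.9% → Northgate
Northgate wins overall and in every student group — no reversal.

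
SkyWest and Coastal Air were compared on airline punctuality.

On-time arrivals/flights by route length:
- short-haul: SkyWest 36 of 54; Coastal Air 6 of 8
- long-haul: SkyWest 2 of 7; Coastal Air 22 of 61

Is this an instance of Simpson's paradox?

Short-haul: SkyWest 36/54 = 66.7%, Coastal Air 6/8 = 75.0% → Coastal Air
Long-haul: SkyWest 2/7 = 28.6%, Coastal Air 22/61 = 36.1% → Coastal Air
Overall: SkyWest 38/61 = 62.3%, Coastal Air 28/69 = 40.6% → SkyWest
Coastal Air wins each route group but SkyWest wins overall — the comparison reverses. Coastal Air's flights skew toward long-haul, which has a lower base rate.

Yes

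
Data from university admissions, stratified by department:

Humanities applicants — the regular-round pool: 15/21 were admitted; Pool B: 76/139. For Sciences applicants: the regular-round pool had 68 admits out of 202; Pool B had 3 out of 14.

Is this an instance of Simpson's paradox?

Yes

Humanities: the regular-round pool 15/21 = 71.4%, Pool B 76/139 = 54.7% → the regular-round pool
Sciences: the regular-round pool 68/202 = 33.7%, Pool B 3/14 = 21.4% → the regular-round pool
Overall: the regular-round pool 83/223 = 37.2%, Pool B 79/153 = 51.6% → Pool B
The regular-round pool wins each department group but Pool B wins overall — the comparison reverses. The regular-round pool's applicants skew toward Sciences, which has a lower base rate.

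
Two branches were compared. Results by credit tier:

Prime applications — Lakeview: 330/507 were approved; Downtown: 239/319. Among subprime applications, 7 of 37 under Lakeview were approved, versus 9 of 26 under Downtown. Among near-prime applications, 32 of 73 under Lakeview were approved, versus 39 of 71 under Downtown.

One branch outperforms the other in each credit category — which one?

Downtown

Prime: Lakeview 330/507 = 65.1%, Downtown 239/319 = 74.9% → Downtown
Subprime: Lakeview 7/37 = 18.9%, Downtown 9/26 = 34.6% → Downtown
Near-prime: Lakeview 32/73 = 43.8%, Downtown 39/71 = 54.9% → Downtown
Downtown has the higher rate in all 3 groups.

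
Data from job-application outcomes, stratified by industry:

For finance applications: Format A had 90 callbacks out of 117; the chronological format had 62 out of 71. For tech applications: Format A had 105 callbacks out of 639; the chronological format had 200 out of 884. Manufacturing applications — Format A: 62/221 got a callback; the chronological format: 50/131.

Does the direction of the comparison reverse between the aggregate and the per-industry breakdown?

Finance: Format A 90/117 = 76.9%, the chronological format 62/71 = 87.3% → the chronological format
Tech: Format A 105/639 = 16.4%, the chronological format 200/884 = 22.6% → the chronological format
Manufacturing: Format A 62/221 = 28.1%, the chronological format 50/131 = 38.2% → the chronological format
Overall: Format A 257/977 = 26.3%, the chronological format 312/1086 = 28.7% → the chronological format
The chronological format wins overall and in every industry group — no reversal.

No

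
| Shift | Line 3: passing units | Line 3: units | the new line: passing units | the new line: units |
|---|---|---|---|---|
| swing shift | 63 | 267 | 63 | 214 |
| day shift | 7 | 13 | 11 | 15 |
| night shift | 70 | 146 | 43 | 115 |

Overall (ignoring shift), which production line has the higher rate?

the new line

Swing shift: Line 3 63/267 = 23.6%, the new line 63/214 = 29.4% → the new line
Day shift: Line 3 7/13 = 53.8%, the new line 11/15 = 73.3% → the new line
Night shift: Line 3 70/146 = 47.9%, the new line 43/115 = 37.4% → Line 3
Overall: Line 3 140/426 = 32.9%, the new line 117/344 = 34.0% → the new line
(Neither sweeps every shift group, but the new line has the higher pooled rate.)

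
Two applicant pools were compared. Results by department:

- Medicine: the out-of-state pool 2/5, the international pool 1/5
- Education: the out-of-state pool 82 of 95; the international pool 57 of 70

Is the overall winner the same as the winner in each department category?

Yes

Medicine: the out-of-state pool 2/5 = 40.0%, the international pool 1/5 = 20.0% → the out-of-state pool
Education: the out-of-state pool 82/95 = 86.3%, the international pool 57/70 = 81.4% → the out-of-state pool
Overall: the out-of-state pool 84/100 = 84.0%, the international pool 58/75 = 77.3% → the out-of-state pool
The out-of-state pool wins overall and in every department group — no reversal.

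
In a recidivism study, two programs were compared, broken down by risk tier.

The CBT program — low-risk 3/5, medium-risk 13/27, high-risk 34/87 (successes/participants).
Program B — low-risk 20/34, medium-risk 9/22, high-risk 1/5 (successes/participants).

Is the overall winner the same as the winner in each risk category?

No

Low-risk: the CBT program 3/5 = 60.0%, Program B 20/34 = 58.8% → the CBT program
Medium-risk: the CBT program 13/27 = 48.1%, Program B 9/22 = 40.9% → the CBT program
High-risk: the CBT program 34/87 = 39.1%, Program B 1/5 = 20.0% → the CBT program
Overall: the CBT program 50/119 = 42.0%, Program B 30/61 = 49.2% → Program B
The CBT program wins each risk group but Program B wins overall — the comparison reverses. The CBT program's participants skew toward high-risk, which has a lower base rate.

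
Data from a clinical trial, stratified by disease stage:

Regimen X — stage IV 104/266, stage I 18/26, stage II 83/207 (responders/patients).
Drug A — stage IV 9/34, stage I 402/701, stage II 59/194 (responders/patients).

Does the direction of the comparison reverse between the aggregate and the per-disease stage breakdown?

Yes

Stage IV: Regimen X 104/266 = 39.1%, Drug A 9/34 = 26.5% → Regimen X
Stage I: Regimen X 18/26 = 69.2%, Drug A 402/701 = 57.3% → Regimen X
Stage II: Regimen X 83/207 = 40.1%, Drug A 59/194 = 30.4% → Regimen X
Overall: Regimen X 205/499 = 41.1%, Drug A 470/929 = 50.6% → Drug A
Regimen X wins each disease group but Drug A wins overall — the comparison reverses. Regimen X's patients skew toward stage IV, which has a lower base rate.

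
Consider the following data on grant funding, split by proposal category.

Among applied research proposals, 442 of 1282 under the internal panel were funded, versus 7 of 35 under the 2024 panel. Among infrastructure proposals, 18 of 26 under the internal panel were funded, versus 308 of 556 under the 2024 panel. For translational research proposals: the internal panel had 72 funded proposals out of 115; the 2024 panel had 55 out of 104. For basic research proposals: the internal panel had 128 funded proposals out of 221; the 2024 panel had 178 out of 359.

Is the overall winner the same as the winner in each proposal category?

Applied research: the internal panel 442/1282 = 34.5%, the 2024 panel 7/35 = 20.0% → the internal panel
Infrastructure: the internal panel 18/26 = 69.2%, the 2024 panel 308/556 = 55.4% → the internal panel
Translational research: the internal panel 72/115 = 62.6%, the 2024 panel 55/104 = 52.9% → the internal panel
Basic research: the internal panel 128/221 = 57.9%, the 2024 panel 178/359 = 49.6% → the internal panel
Overall: the internal panel 660/1644 = 40.1%, the 2024 panel 548/1054 = 52.0% → the 2024 panel
The internal panel wins each proposal group but the 2024 panel wins overall — the comparison reverses. The internal panel's proposals skew toward applied research, which has a lower base rate.

No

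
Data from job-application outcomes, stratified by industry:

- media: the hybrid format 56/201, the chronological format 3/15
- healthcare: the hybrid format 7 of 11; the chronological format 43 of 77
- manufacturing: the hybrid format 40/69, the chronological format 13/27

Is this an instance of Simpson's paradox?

Media: the hybrid format 56/201 = 27.9%, the chronological format 3/15 = 20.0% → the hybrid format
Healthcare: the hybrid format 7/11 = 63.6%, the chronological format 43/77 = 55.8% → the hybrid format
Manufacturing: the hybrid format 40/69 = 58.0%, the chronological format 13/27 = 48.1% → the hybrid format
Overall: the hybrid format 103/281 = 36.7%, the chronological format 59/119 = 49.6% → the chronological format
The hybrid format wins each industry group but the chronological format wins overall — the comparison reverses. The hybrid format's applications skew toward media, which has a lower base rate.

Yes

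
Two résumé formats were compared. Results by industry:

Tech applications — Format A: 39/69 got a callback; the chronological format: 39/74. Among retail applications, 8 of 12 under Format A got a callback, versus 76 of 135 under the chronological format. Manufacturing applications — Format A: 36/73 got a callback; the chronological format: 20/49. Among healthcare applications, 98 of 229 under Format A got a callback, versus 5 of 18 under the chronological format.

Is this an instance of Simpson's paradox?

Tech: Format A 39/69 = 56.5%, the chronological format 39/74 = 52.7% → Format A
Retail: Format A 8/12 = 66.7%, the chronological format 76/135 = 56.3% → Format A
Manufacturing: Format A 36/73 = 49.3%, the chronological format 20/49 = 40.8% → Format A
Healthcare: Format A 98/229 = 42.8%, the chronological format 5/18 = 27.8% → Format A
Overall: Format A 181/383 = 47.3%, the chronological format 140/276 = 50.7% → the chronological format
Format A wins each industry group but the chronological format wins overall — the comparison reverses. Format A's applications skew toward healthcare, which has a lower base rate.

Yes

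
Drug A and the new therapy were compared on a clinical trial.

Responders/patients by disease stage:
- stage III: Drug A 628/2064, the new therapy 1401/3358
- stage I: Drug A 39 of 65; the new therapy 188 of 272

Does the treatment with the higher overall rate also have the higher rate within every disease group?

Stage III: Drug A 628/2064 = 30.4%, the new therapy 1401/3358 = 41.7% → the new therapy
Stage I: Drug A 39/65 = 60.0%, the new therapy 188/272 = 69.1% → the new therapy
Overall: Drug A 667/2129 = 31.3%, the new therapy 1589/3630 = 43.8% → the new therapy
The new therapy wins overall and in every disease group — no reversal.

Yes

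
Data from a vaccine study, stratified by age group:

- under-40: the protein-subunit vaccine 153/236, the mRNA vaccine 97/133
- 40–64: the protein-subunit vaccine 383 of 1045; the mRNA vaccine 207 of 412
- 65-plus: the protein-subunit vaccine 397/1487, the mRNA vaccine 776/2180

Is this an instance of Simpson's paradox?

Under-40: the protein-subunit vaccine 153/236 = 64.8%, the mRNA vaccine 97/133 = 72.9% → the mRNA vaccine
40–64: the protein-subunit vaccine 383/1045 = 36.7%, the mRNA vaccine 207/412 = 50.2% → the mRNA vaccine
65-plus: the protein-subunit vaccine 397/1487 = 26.7%, the mRNA vaccine 776/2180 = 35.6% → the mRNA vaccine
Overall: the protein-subunit vaccine 933/2768 = 33.7%, the mRNA vaccine 1080/2725 = 39.6% → the mRNA vaccine
The mRNA vaccine wins overall and in every age group — no reversal.

No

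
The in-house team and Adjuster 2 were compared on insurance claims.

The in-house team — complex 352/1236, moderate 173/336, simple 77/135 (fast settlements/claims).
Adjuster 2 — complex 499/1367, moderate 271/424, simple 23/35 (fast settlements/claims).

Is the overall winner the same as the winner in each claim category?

Complex: the in-house team 352/1236 = 28.5%, Adjuster 2 499/1367 = 36.5% → Adjuster 2
Moderate: the in-house team 173/336 = 51.5%, Adjuster 2 271/424 = 63.9% → Adjuster 2
Simple: the in-house team 77/135 = 57.0%, Adjuster 2 23/35 = 65.7% → Adjuster 2
Overall: the in-house team 602/1707 = 35.3%, Adjuster 2 793/1826 = 43.4% → Adjuster 2
Adjuster 2 wins overall and in every claim group — no reversal.

Yes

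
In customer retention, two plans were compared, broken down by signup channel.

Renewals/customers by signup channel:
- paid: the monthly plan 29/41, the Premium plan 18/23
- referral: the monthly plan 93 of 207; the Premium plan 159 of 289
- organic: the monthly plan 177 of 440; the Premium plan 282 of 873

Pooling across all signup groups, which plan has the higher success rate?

Paid: the monthly plan 29/41 = 70.7%, the Premium plan 18/23 = 78.3% → the Premium plan
Referral: the monthly plan 93/207 = 44.9%, the Premium plan 159/289 = 55.0% → the Premium plan
Organic: the monthly plan 177/440 = 40.2%, the Premium plan 282/873 = 32.3% → the monthly plan
Overall: the monthly plan 299/688 = 43.5%, the Premium plan 459/1185 = 38.7% → the monthly plan
(Neither sweeps every signup group, but the monthly plan has the higher pooled rate.)

the monthly plan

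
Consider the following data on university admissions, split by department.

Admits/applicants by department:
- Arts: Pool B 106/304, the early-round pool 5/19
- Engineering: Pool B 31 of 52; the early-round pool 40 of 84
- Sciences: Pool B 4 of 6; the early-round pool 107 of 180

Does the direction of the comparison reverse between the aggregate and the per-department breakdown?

Arts: Pool B 106/304 = 34.9%, the early-round pool 5/19 = 26.3% → Pool B
Engineering: Pool B 31/52 = 59.6%, the early-round pool 40/84 = 47.6% → Pool B
Sciences: Pool B 4/6 = 66.7%, the early-round pool 107/180 = 59.4% → Pool B
Overall: Pool B 141/362 = 39.0%, the early-round pool 152/283 = 53.7% → the early-round pool
Pool B wins each department group but the early-round pool wins overall — the comparison reverses. Pool B's applicants skew toward Arts, which has a lower base rate.

Yes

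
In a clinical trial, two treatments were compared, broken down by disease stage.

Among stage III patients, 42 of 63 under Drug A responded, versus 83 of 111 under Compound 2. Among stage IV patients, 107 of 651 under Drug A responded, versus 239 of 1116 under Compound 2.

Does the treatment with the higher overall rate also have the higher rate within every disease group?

Yes

Stage III: Drug A 42/63 = 66.7%, Compound 2 83/111 = 74.8% → Compound 2
Stage IV: Drug A 107/651 = 16.4%, Compound 2 239/1116 = 21.4% → Compound 2
Overall: Drug A 149/714 = 20.9%, Compound 2 322/1227 = 26.2% → Compound 2
Compound 2 wins overall and in every disease group — no reversal.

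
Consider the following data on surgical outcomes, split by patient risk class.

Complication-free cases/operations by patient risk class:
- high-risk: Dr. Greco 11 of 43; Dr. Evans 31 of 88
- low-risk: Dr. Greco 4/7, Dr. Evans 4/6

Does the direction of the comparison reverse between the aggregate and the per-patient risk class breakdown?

No

High-risk: Dr. Greco 11/43 = 25.6%, Dr. Evans 31/88 = 35.2% → Dr. Evans
Low-risk: Dr. Greco 4/7 = 57.1%, Dr. Evans 4/6 = 66.7% → Dr. Evans
Overall: Dr. Greco 15/50 = 30.0%, Dr. Evans 35/94 = 37.2% → Dr. Evans
Dr. Evans wins overall and in every patient risk group — no reversal.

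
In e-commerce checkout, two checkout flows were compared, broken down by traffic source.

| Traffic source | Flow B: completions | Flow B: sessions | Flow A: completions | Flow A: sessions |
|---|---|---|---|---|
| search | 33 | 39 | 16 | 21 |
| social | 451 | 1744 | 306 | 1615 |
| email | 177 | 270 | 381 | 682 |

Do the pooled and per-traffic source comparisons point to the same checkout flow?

Search: Flow B 33/39 = 84.6%, Flow A 16/21 = 76.2% → Flow B
Social: Flow B 451/1744 = 25.9%, Flow A 306/1615 = 18.9% → Flow B
Email: Flow B 177/270 = 65.6%, Flow A 381/682 = 55.9% → Flow B
Overall: Flow B 661/2053 = 32.2%, Flow A 703/2318 = 30.3% → Flow B
Flow B wins overall and in every traffic group — no reversal.

Yes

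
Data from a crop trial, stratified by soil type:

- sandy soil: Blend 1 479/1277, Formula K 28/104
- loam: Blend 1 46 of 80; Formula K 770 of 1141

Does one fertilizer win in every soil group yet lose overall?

No

Sandy soil: Blend 1 479/1277 = 37.5%, Formula K 28/104 = 26.9% → Blend 1
Loam: Blend 1 46/80 = 57.5%, Formula K 770/1141 = 67.5% → Formula K
Overall: Blend 1 525/1357 = 38.7%, Formula K 798/1245 = 64.1% → Formula K
Neither sweeps: Blend 1 wins 1 of 2 groups, Formula K wins 1. Formula K wins overall but not every group — no Simpson reversal.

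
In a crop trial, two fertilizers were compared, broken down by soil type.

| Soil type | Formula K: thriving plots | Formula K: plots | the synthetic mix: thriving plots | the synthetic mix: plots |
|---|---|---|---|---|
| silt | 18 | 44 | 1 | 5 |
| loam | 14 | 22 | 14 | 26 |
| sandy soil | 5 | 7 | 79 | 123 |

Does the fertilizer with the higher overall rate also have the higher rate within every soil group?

No

Silt: Formula K 18/44 = 40.9%, the synthetic mix 1/5 = 20.0% → Formula K
Loam: Formula K 14/22 = 63.6%, the synthetic mix 14/26 = 53.8% → Formula K
Sandy soil: Formula K 5/7 = 71.4%, the synthetic mix 79/123 = 64.2% → Formula K
Overall: Formula K 37/73 = 50.7%, the synthetic mix 94/154 = 61.0% → the synthetic mix
Formula K wins each soil group but the synthetic mix wins overall — the comparison reverses. Formula K's plots skew toward silt, which has a lower base rate.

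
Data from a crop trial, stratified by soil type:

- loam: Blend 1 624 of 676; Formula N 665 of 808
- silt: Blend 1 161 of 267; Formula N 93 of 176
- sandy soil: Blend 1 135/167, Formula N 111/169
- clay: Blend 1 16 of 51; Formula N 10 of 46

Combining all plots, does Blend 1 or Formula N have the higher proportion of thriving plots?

Loam: Blend 1 624/676 = 92.3%, Formula N 665/808 = 82.3% → Blend 1
Silt: Blend 1 161/267 = 60.3%, Formula N 93/176 = 52.8% → Blend 1
Sandy soil: Blend 1 135/167 = 80.8%, Formula N 111/169 = 65.7% → Blend 1
Clay: Blend 1 16/51 = 31.4%, Formula N 10/46 = 21.7% → Blend 1
Overall: Blend 1 936/1161 = 80.6%, Formula N 879/1199 = 73.3% → Blend 1

Blend 1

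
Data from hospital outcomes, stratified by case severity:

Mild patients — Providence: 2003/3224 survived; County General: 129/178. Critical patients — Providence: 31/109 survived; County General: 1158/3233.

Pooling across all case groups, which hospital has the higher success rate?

Mild: Providence 2003/3224 = 62.1%, County General 129/178 = 72.5% → County General
Critical: Providence 31/109 = 28.4%, County General 1158/3233 = 35.8% → County General
Overall: Providence 2034/3333 = 61.0%, County General 1287/3411 = 37.7% → Providence
(County General wins every case group but Providence wins overall — County General's patients skew toward the low-rate critical group.)

Providence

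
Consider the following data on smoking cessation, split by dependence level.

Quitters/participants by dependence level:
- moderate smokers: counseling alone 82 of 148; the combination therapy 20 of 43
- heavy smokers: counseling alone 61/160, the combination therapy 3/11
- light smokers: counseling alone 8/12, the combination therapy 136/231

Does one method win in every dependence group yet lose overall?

Yes

Moderate smokers: counseling alone 82/148 = 55.4%, the combination therapy 20/43 = 46.5% → counseling alone
Heavy smokers: counseling alone 61/160 = 38.1%, the combination therapy 3/11 = 27.3% → counseling alone
Light smokers: counseling alone 8/12 = 66.7%, the combination therapy 136/231 = 58.9% → counseling alone
Overall: counseling alone 151/320 = 47.2%, the combination therapy 159/285 = 55.8% → the combination therapy
Counseling alone wins each dependence group but the combination therapy wins overall — the comparison reverses. Counseling alone's participants skew toward heavy smokers, which has a lower base rate.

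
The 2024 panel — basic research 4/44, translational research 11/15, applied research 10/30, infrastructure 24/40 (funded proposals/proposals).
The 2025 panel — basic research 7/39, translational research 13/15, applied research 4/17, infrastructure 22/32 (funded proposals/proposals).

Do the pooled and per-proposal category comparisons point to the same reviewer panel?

Basic research: the 2024 panel 4/44 = 9.1%, the 2025 panel 7/39 = 17.9% → the 2025 panel
Translational research: the 2024 panel 11/15 = 73.3%, the 2025 panel 13/15 = 86.7% → the 2025 panel
Applied research: the 2024 panel 10/30 = 33.3%, the 2025 panel 4/17 = 23.5% → the 2024 panel
Infrastructure: the 2024 panel 24/40 = 60.0%, the 2025 panel 22/32 = 68.8% → the 2025 panel
Overall: the 2024 panel 49/129 = 38.0%, the 2025 panel 46/103 = 44.7% → the 2025 panel
Neither sweeps: the 2024 panel wins 1 of 4 groups, the 2025 panel wins 3. The 2025 panel wins overall but not every group — no Simpson reversal.

No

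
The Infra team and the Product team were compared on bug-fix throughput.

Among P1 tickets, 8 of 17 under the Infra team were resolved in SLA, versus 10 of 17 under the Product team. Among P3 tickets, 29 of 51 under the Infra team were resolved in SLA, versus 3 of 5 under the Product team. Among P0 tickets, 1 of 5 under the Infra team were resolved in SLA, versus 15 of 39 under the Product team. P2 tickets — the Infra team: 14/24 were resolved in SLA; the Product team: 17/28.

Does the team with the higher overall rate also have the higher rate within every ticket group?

P1: the Infra team 8/17 = 47.1%, the Product team 10/17 = 58.8% → the Product team
P3: the Infra team 29/51 = 56.9%, the Product team 3/5 = 60.0% → the Product team
P0: the Infra team 1/5 = 20.0%, the Product team 15/39 = 38.5% → the Product team
P2: the Infra team 14/24 = 58.3%, the Product team 17/28 = 60.7% → the Product team
Overall: the Infra team 52/97 = 53.6%, the Product team 45/89 = 50.6% → the Infra team
The Product team wins each ticket group but the Infra team wins overall — the comparison reverses. The Product team's tickets skew toward P0, which has a lower base rate.

No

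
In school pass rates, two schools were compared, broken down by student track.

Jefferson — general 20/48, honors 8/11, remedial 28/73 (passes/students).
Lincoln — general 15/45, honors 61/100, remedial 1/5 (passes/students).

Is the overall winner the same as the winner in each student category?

General: Jefferson 20/48 = 41.7%, Lincoln 15/45 = 33.3% → Jefferson
Honors: Jefferson 8/11 = 72.7%, Lincoln 61/100 = 61.0% → Jefferson
Remedial: Jefferson 28/73 = 38.4%, Lincoln 1/5 = 20.0% → Jefferson
Overall: Jefferson 56/132 = 42.4%, Lincoln 77/150 = 51.3% → Lincoln
Jefferson wins each student group but Lincoln wins overall — the comparison reverses. Jefferson's students skew toward remedial, which has a lower base rate.

No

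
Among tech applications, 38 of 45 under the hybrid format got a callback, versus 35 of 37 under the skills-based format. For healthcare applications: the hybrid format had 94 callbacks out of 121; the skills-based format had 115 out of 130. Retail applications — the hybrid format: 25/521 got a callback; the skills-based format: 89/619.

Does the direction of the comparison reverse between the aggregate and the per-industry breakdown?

No

Tech: the hybrid format 38/45 = 84.4%, the skills-based format 35/37 = 94.6% → the skills-based format
Healthcare: the hybrid format 94/121 = 77.7%, the skills-based format 115/130 = 88.5% → the skills-based format
Retail: the hybrid format 25/521 = 4.8%, the skills-based format 89/619 = 14.4% → the skills-based format
Overall: the hybrid format 157/687 = 22.9%, the skills-based format 239/786 = 30.4% → the skills-based format
The skills-based format wins overall and in every industry group — no reversal.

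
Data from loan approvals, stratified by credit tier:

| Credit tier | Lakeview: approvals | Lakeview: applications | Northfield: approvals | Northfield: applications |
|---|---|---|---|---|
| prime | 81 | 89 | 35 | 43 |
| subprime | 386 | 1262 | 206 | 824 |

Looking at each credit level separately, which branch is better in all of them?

Lakeview

Prime: Lakeview 81/89 = 91.0%, Northfield 35/43 = 81.4% → Lakeview
Subprime: Lakeview 386/1262 = 30.6%, Northfield 206/824 = 25.0% → Lakeview
Lakeview has the higher rate in both groups.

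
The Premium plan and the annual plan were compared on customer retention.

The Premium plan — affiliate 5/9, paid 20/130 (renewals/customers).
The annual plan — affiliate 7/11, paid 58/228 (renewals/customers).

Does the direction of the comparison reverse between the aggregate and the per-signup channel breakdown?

No

Affiliate: the Premium plan 5/9 = 55.6%, the annual plan 7/11 = 63.6% → the annual plan
Paid: the Premium plan 20/130 = 15.4%, the annual plan 58/228 = 25.4% → the annual plan
Overall: the Premium plan 25/139 = 18.0%, the annual plan 65/239 = 27.2% → the annual plan
The annual plan wins overall and in every signup group — no reversal.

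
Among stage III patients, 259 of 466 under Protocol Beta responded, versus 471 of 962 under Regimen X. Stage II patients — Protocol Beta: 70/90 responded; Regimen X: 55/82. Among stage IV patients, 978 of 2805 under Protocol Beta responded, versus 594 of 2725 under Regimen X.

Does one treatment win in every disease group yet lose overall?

No

Stage III: Protocol Beta 259/466 = 55.6%, Regimen X 471/962 = 49.0% → Protocol Beta
Stage II: Protocol Beta 70/90 = 77.8%, Regimen X 55/82 = 67.1% → Protocol Beta
Stage IV: Protocol Beta 978/2805 = 34.9%, Regimen X 594/2725 = 21.8% → Protocol Beta
Overall: Protocol Beta 1307/3361 = 38.9%, Regimen X 1120/3769 = 29.7% → Protocol Beta
Protocol Beta wins overall and in every disease group — no reversal.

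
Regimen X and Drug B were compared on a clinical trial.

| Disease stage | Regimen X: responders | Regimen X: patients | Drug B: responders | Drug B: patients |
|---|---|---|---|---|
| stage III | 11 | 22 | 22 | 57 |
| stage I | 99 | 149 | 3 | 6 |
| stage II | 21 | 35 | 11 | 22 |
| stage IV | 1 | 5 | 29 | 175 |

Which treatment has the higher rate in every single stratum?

Stage III: Regimen X 11/22 = 50.0%, Drug B 22/57 = 38.6% → Regimen X
Stage I: Regimen X 99/149 = 66.4%, Drug B 3/6 = 50.0% → Regimen X
Stage II: Regimen X 21/35 = 60.0%, Drug B 11/22 = 50.0% → Regimen X
Stage IV: Regimen X 1/5 = 20.0%, Drug B 29/175 = 16.6% → Regimen X
Regimen X has the higher rate in all 4 groups.

Regimen X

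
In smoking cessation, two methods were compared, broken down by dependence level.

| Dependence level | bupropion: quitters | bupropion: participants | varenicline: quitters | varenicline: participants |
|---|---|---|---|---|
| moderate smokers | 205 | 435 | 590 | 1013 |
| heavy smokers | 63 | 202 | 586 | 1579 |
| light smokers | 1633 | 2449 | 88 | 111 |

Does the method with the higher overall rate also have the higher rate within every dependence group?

Moderate smokers: bupropion 205/435 = 47.1%, varenicline 590/1013 = 58.2% → varenicline
Heavy smokers: bupropion 63/202 = 31.2%, varenicline 586/1579 = 37.1% → varenicline
Light smokers: bupropion 1633/2449 = 66.7%, varenicline 88/111 = 79.3% → varenicline
Overall: bupropion 1901/3086 = 61.6%, varenicline 1264/2703 = 46.8% → bupropion
Varenicline wins each dependence group but bupropion wins overall — the comparison reverses. Varenicline's participants skew toward heavy smokers, which has a lower base rate.

No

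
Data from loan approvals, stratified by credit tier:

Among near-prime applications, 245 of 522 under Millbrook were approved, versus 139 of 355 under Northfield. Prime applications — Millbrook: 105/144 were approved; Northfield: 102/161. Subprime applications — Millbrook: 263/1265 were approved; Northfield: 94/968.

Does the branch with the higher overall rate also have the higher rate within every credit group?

Yes

Near-prime: Millbrook 245/522 = 46.9%, Northfield 139/355 = 39.2% → Millbrook
Prime: Millbrook 105/144 = 72.9%, Northfield 102/161 = 63.4% → Millbrook
Subprime: Millbrook 263/1265 = 20.8%, Northfield 94/968 = 9.7% → Millbrook
Overall: Millbrook 613/1931 = 31.7%, Northfield 335/1484 = 22.6% → Millbrook
Millbrook wins overall and in every credit group — no reversal.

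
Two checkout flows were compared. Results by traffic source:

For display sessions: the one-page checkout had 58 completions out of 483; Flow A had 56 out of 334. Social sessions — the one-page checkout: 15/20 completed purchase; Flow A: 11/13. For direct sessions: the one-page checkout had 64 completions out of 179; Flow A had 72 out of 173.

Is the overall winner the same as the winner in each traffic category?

Yes

Display: the one-page checkout 58/483 = 12.0%, Flow A 56/334 = 16.8% → Flow A
Social: the one-page checkout 15/20 = 75.0%, Flow A 11/13 = 84.6% → Flow A
Direct: the one-page checkout 64/179 = 35.8%, Flow A 72/173 = 41.6% → Flow A
Overall: the one-page checkout 137/682 = 20.1%, Flow A 139/520 = 26.7% → Flow A
Flow A wins overall and in every traffic group — no reversal.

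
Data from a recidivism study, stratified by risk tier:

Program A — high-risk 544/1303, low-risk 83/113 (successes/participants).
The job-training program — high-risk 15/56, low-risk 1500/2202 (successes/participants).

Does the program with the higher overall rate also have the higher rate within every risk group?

No

High-risk: Program A 544/1303 = 41.7%, the job-training program 15/56 = 26.8% → Program A
Low-risk: Program A 83/113 = 73.5%, the job-training program 1500/2202 = 68.1% → Program A
Overall: Program A 627/1416 = 44.3%, the job-training program 1515/2258 = 67.1% → the job-training program
Program A wins each risk group but the job-training program wins overall — the comparison reverses. Program A's participants skew toward high-risk, which has a lower base rate.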